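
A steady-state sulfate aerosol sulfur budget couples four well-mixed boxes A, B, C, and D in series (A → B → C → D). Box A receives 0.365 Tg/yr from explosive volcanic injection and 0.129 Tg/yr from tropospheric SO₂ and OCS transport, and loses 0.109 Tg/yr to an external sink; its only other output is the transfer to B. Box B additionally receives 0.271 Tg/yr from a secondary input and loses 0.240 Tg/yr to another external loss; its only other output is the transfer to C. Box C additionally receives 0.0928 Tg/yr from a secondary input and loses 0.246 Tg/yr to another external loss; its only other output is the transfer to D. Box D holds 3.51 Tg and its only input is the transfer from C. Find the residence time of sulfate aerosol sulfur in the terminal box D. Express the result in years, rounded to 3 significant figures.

Box A: F(A→B) = (0.365 + 0.129) − 0.109 = 0.38500 Tg/yr.
Box B: F(B→C) = (0.38500 + 0.271) − 0.240 = 0.41600 Tg/yr.
Box C: F(C→D) = (0.41600 + 0.0928) − 0.246 = 0.26280 Tg/yr.
Box D throughput = its input = 0.26280 Tg/yr; τ = 3.51 / 0.26280 = 13.36 yr.

13.4 yr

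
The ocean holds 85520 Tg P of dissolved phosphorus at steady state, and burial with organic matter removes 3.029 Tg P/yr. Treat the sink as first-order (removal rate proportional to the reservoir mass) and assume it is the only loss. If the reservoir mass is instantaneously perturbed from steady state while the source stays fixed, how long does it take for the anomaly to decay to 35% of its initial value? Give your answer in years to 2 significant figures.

30000 yr

For a linear reservoir the anomaly decays as exp(−t/τ) with τ = M/F = 85520/3.029 = 28230 yr.
exp(−t/τ) = 0.35 ⇒ t = −τ ln(0.35) = 28230 × 1.050 = 29640 yr.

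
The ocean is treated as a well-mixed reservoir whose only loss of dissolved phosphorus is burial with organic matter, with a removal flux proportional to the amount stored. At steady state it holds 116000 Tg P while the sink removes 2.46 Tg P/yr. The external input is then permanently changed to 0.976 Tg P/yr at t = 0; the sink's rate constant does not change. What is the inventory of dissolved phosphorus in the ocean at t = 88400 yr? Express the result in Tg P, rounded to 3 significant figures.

τ = M₀/F₀ = 116000/2.46 = 47150 yr; rate constant k = 1/τ.
New steady state M_∞ = F₁/k = F₁·τ = 0.976 × 47150 = 46023 Tg P.
M(t) = M_∞ + (M₀ − M_∞)·e^(−t/τ); t/τ = 88400/47150 = 1.875, so e^(−t/τ) = 0.1534.
M(t) = 46023 + 69980 × 0.1534 = 56757 Tg P.

56800 Tg P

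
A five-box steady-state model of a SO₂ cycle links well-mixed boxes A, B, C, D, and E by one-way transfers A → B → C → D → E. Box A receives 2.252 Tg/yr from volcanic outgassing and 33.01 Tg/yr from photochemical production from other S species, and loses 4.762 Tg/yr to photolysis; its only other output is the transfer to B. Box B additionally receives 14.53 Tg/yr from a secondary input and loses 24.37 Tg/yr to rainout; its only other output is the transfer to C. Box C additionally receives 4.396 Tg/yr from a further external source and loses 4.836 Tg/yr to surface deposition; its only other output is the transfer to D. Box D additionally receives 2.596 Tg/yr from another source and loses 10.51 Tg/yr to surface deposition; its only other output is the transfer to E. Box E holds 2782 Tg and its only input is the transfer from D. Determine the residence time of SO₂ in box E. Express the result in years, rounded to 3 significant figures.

Box A: F(A→B) = (2.252 + 33.01) − 4.762 = 30.500 Tg/yr.
Box B: F(B→C) = (30.500 + 14.53) − 24.37 = 20.660 Tg/yr.
Box C: F(C→D) = (20.660 + 4.396) − 4.836 = 20.220 Tg/yr.
Box D: F(D→E) = (20.220 + 2.596) − 10.51 = 12.306 Tg/yr.
Box E throughput = its input = 12.306 Tg/yr; τ = 2782 / 12.306 = 226.1 yr.

226 yr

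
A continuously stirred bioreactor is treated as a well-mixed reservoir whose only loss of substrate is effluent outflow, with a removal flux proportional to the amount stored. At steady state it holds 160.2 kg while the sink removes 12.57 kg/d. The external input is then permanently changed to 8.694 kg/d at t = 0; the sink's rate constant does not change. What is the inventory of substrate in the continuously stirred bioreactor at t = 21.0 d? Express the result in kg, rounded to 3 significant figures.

120 kg

Residence time τ = M₀/F₀ = 12.74 d. The eventual steady state is M_∞ = M₀·(F₁/F₀) = 160.2 × 8.694/12.57 = 110.80 kg.
The anomaly ΔM(t) = M(t) − M_∞ decays as ΔM₀·e^(−t/τ) with ΔM₀ = 160.2 − 110.80 = 49.40 kg.
At t = 21.0 d, e^(−t/τ) = e^(−1.648) = 0.1925, so ΔM = 9.508 kg and M = 110.80 + 9.508 = 120.31 kg.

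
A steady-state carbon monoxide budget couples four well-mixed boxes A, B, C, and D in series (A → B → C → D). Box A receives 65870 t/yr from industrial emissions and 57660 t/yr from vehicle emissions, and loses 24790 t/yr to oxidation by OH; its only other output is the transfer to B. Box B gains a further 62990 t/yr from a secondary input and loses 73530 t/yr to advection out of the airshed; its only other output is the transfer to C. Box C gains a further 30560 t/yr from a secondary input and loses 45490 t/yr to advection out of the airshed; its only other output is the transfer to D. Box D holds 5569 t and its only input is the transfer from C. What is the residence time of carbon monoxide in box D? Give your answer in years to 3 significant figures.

0.0760 yr

Box A: F(A→B) = (65870 + 57660) − 24790 = 98740 t/yr.
Box B: F(B→C) = (98740 + 62990) − 73530 = 88200 t/yr.
Box C: F(C→D) = (88200 + 30560) − 45490 = 73270 t/yr.
Box D throughput = its input = 73270 t/yr; τ = 5569 / 73270 = 0.07601 yr.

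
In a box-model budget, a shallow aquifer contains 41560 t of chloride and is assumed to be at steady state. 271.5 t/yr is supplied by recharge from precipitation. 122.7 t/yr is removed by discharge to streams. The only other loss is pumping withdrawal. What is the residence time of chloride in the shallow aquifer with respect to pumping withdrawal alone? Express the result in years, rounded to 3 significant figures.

279 yr

At steady state ΣF_in = ΣF_out.
ΣF_in = 271.50 t/yr.
Pumping withdrawal flux = ΣF_in − (122.7) = 271.50 − 122.7 = 148.8 t/yr.
τ = M / F = 41560 / 148.8 = 279.3 yr.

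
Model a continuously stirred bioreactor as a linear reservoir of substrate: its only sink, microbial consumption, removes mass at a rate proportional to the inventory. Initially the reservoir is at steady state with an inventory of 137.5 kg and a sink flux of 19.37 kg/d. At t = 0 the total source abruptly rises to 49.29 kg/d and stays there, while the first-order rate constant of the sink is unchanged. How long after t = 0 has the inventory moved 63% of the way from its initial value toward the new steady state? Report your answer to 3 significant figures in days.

τ = M₀/F₀ = 137.5/19.37 = 7.099 d.
The remaining gap fraction is e^(−t/τ); 63% covered ⇒ e^(−t/τ) = 0.370.
t = −τ ln(0.370) = 7.099 × 0.9943 = 7.058 d.

7.06 d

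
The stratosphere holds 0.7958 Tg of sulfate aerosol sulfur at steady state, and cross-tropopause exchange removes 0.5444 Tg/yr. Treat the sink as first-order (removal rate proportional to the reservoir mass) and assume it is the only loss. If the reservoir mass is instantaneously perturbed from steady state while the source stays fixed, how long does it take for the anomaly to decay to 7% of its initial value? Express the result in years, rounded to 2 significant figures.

For a linear reservoir the anomaly decays as exp(−t/τ) with τ = M/F = 0.7958/0.5444 = 1.462 yr.
exp(−t/τ) = 0.07 ⇒ t = −τ ln(0.07) = 1.462 × 2.659 = 3.887 yr.

3.9 yr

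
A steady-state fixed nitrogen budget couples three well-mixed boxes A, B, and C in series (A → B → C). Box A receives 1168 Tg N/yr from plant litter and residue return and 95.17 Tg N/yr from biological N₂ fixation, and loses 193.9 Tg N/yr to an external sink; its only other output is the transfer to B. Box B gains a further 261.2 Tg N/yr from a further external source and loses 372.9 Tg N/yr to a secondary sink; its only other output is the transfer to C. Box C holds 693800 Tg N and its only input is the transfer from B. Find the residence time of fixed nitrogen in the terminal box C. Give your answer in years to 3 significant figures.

725 yr

Box A: F(A→B) = (1168 + 95.17) − 193.9 = 1069.3 Tg N/yr.
Box B: F(B→C) = (1069.3 + 261.2) − 372.9 = 957.57 Tg N/yr.
Box C throughput = its input = 957.57 Tg N/yr; τ = 693800 / 957.57 = 724.5 yr.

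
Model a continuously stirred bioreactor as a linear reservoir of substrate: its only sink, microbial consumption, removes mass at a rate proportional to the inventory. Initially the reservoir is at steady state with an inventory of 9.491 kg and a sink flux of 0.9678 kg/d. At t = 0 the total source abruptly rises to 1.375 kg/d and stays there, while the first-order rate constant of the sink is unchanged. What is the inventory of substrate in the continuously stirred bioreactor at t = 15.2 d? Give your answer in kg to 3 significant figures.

12.6 kg

Residence time τ = M₀/F₀ = 9.807 d. The eventual steady state is M_∞ = M₀·(F₁/F₀) = 9.491 × 1.375/0.9678 = 13.484 kg.
The anomaly ΔM(t) = M(t) − M_∞ decays as ΔM₀·e^(−t/τ) with ΔM₀ = 9.491 − 13.484 = −3.993 kg.
At t = 15.2 d, e^(−t/τ) = e^(−1.550) = 0.2123, so ΔM = −0.8476 kg and M = 13.484 − 0.8476 = 12.637 kg.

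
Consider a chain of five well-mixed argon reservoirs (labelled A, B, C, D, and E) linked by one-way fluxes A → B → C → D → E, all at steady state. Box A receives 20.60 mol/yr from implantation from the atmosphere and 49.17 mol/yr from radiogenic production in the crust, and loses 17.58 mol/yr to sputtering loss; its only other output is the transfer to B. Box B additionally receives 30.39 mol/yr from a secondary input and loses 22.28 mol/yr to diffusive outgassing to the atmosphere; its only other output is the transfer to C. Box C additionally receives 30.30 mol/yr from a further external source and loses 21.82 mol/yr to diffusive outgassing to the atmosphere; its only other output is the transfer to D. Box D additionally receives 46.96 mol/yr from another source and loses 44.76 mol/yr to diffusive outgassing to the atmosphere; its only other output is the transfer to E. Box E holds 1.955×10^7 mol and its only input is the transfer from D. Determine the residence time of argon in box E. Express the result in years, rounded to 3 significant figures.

Box A: F(A→B) = (20.60 + 49.17) − 17.58 = 52.190 mol/yr.
Box B: F(B→C) = (52.190 + 30.39) − 22.28 = 60.300 mol/yr.
Box C: F(C→D) = (60.300 + 30.30) − 21.82 = 68.780 mol/yr.
Box D: F(D→E) = (68.780 + 46.96) − 44.76 = 70.980 mol/yr.
Box E throughput = its input = 70.980 mol/yr; τ = 1.955×10^7 / 70.980 = 275400 yr.

275000 yr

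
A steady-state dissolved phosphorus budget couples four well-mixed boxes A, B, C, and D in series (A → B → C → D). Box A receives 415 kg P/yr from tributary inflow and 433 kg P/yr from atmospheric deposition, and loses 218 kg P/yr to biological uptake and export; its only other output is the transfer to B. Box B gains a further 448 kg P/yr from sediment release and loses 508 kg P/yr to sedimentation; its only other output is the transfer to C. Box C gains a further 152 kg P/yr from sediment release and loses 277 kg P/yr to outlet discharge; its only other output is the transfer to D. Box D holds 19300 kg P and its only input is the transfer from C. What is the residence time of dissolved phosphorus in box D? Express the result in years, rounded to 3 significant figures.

Box A: F(A→B) = (415 + 433) − 218 = 630.00 kg P/yr.
Box B: F(B→C) = (630.00 + 448) − 508 = 570.00 kg P/yr.
Box C: F(C→D) = (570.00 + 152) − 277 = 445.00 kg P/yr.
Box D throughput = its input = 445.00 kg P/yr; τ = 19300 / 445.00 = 43.37 yr.

43.4 yr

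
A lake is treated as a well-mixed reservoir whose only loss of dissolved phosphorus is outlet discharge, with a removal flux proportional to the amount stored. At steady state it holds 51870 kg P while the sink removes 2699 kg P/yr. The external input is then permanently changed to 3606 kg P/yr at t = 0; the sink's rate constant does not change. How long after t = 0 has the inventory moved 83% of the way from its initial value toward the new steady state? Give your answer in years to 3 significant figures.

34.1 yr

τ = M₀/F₀ = 51870/2699 = 19.22 yr.
The remaining gap fraction is e^(−t/τ); 83% covered ⇒ e^(−t/τ) = 0.170.
t = −τ ln(0.170) = 19.22 × 1.772 = 34.05 yr.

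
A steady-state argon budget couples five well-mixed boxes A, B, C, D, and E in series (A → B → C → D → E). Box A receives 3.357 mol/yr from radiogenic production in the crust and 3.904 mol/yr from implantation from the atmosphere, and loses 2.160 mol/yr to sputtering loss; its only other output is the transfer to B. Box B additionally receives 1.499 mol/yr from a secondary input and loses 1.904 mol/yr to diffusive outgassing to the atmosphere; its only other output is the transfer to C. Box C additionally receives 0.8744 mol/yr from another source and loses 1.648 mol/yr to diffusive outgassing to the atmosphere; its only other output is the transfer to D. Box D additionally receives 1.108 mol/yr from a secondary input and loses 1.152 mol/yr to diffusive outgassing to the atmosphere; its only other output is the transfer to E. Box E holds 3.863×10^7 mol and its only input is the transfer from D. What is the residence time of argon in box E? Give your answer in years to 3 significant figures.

9.96×10^6 yr

Box A: F(A→B) = (3.357 + 3.904) − 2.160 = 5.1010 mol/yr.
Box B: F(B→C) = (5.1010 + 1.499) − 1.904 = 4.6960 mol/yr.
Box C: F(C→D) = (4.6960 + 0.8744) − 1.648 = 3.9224 mol/yr.
Box D: F(D→E) = (3.9224 + 1.108) − 1.152 = 3.8784 mol/yr.
Box E throughput = its input = 3.8784 mol/yr; τ = 3.863×10^7 / 3.8784 = 9.960×10^6 yr.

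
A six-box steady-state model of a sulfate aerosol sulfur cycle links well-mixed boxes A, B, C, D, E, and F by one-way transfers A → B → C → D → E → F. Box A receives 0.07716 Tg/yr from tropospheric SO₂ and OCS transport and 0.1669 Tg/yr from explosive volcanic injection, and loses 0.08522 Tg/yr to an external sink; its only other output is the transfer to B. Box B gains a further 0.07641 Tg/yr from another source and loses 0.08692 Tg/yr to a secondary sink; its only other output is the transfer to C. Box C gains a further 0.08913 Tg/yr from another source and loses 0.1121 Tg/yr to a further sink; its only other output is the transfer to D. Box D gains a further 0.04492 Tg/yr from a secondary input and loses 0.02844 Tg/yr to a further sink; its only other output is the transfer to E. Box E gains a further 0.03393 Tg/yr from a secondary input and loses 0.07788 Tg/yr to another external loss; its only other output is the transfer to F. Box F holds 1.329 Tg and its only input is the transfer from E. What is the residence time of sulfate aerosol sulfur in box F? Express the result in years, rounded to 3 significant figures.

Box A: F(A→B) = (0.07716 + 0.1669) − 0.08522 = 0.15884 Tg/yr.
Box B: F(B→C) = (0.15884 + 0.07641) − 0.08692 = 0.14833 Tg/yr.
Box C: F(C→D) = (0.14833 + 0.08913) − 0.1121 = 0.12536 Tg/yr.
Box D: F(D→E) = (0.12536 + 0.04492) − 0.02844 = 0.14184 Tg/yr.
Box E: F(E→F) = (0.14184 + 0.03393) − 0.07788 = 0.097890 Tg/yr.
Box F throughput = its input = 0.097890 Tg/yr; τ = 1.329 / 0.097890 = 13.58 yr.

13.6 yr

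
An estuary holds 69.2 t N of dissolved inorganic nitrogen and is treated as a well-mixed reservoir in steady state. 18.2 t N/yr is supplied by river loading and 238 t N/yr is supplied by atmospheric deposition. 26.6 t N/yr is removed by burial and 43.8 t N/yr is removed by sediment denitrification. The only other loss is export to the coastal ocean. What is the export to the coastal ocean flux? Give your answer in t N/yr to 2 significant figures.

At steady state ΣF_in = ΣF_out.
ΣF_in = 18.2 + 238 = 256.20 t N/yr.
Export to the coastal ocean flux = ΣF_in − (26.6 + 43.8) = 256.20 − 70.40 = 185.8 t N/yr.

190 t N/yr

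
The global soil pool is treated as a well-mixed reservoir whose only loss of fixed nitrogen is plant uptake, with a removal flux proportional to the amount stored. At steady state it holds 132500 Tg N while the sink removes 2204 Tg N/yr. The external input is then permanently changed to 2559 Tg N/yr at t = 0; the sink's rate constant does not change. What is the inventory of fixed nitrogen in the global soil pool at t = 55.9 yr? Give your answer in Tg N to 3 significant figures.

145000 Tg N

The sink rate constant is k = F₀/M₀ = 2204/132500 = 0.01663 yr⁻¹.
Solving dM/dt = F₁ − kM with M(0) = M₀ gives M(t) = F₁/k + (M₀ − F₁/k)·e^(−kt).
F₁/k = 2559/0.01663 = 153840 Tg N; kt = 0.01663 × 55.9 = 0.9298, e^(−kt) = 0.3946.
M(55.9) = 153840 + (132500 − 153840) × 0.3946 = 153840 − 8422 = 145420 Tg N.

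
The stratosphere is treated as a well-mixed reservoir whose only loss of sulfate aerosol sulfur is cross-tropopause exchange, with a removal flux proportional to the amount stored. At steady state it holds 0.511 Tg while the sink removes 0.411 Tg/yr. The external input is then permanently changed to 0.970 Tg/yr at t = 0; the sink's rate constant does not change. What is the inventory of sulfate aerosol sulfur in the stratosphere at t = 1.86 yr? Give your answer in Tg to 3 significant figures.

Residence time τ = M₀/F₀ = 1.243 yr. The eventual steady state is M_∞ = M₀·(F₁/F₀) = 0.511 × 0.970/0.411 = 1.2060 Tg.
The anomaly ΔM(t) = M(t) − M_∞ decays as ΔM₀·e^(−t/τ) with ΔM₀ = 0.511 − 1.2060 = −0.6950 Tg.
At t = 1.86 yr, e^(−t/τ) = e^(−1.496) = 0.2240, so ΔM = −0.1557 Tg and M = 1.2060 − 0.1557 = 1.0503 Tg.

1.05 Tg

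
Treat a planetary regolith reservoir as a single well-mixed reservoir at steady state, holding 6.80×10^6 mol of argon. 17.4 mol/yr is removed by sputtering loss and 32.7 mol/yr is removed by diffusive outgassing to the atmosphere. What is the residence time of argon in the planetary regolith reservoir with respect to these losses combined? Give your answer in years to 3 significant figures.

Total removal = 17.40 + 32.70 = 50.100 mol/yr.
τ = M / ΣF_out = 6.80×10^6 / 50.100 = 135700 yr.

136000 yr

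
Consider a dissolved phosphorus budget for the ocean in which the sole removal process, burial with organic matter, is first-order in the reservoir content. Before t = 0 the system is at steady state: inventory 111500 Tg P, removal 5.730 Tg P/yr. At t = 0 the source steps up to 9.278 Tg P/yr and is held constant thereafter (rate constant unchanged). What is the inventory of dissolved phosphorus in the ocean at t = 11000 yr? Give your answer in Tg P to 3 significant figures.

The sink rate constant is k = F₀/M₀ = 5.730/111500 = 5.139×10^-5 yr⁻¹.
Solving dM/dt = F₁ − kM with M(0) = M₀ gives M(t) = F₁/k + (M₀ − F₁/k)·e^(−kt).
F₁/k = 9.278/5.139×10^-5 = 180540 Tg P; kt = 5.139×10^-5 × 11000 = 0.5653, e^(−kt) = 0.5682.
M(11000) = 180540 + (111500 − 180540) × 0.5682 = 180540 − 39230 = 141310 Tg P.

141000 Tg P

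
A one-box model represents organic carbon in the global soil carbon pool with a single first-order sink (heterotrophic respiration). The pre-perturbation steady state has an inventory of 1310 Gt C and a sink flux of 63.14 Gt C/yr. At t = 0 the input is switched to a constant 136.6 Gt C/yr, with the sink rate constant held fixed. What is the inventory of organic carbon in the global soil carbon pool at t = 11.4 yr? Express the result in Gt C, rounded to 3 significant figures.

1950 Gt C

The sink rate constant is k = F₀/M₀ = 63.14/1310 = 0.04820 yr⁻¹.
Solving dM/dt = F₁ − kM with M(0) = M₀ gives M(t) = F₁/k + (M₀ − F₁/k)·e^(−kt).
F₁/k = 136.6/0.04820 = 2834.1 Gt C; kt = 0.04820 × 11.4 = 0.5495, e^(−kt) = 0.5773.
M(11.4) = 2834.1 + (1310 − 2834.1) × 0.5773 = 2834.1 − 879.8 = 1954.3 Gt C.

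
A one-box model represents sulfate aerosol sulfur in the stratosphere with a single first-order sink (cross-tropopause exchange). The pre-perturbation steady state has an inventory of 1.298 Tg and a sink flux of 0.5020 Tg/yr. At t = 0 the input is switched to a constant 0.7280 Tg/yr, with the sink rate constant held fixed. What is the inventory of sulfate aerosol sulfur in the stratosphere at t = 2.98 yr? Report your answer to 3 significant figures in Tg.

1.70 Tg

Residence time τ = M₀/F₀ = 2.586 yr. The eventual steady state is M_∞ = M₀·(F₁/F₀) = 1.298 × 0.7280/0.5020 = 1.8824 Tg.
The anomaly ΔM(t) = M(t) − M_∞ decays as ΔM₀·e^(−t/τ) with ΔM₀ = 1.298 − 1.8824 = −0.5844 Tg.
At t = 2.98 yr, e^(−t/τ) = e^(−1.153) = 0.3158, so ΔM = −0.1846 Tg and M = 1.8824 − 0.1846 = 1.6978 Tg.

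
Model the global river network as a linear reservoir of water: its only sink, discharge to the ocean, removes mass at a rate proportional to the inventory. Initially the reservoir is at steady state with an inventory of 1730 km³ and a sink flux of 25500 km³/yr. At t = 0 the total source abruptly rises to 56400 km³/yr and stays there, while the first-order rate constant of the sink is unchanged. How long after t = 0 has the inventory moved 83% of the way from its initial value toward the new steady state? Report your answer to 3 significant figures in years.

0.120 yr

τ = M₀/F₀ = 1730/25500 = 0.06784 yr.
The remaining gap fraction is e^(−t/τ); 83% covered ⇒ e^(−t/τ) = 0.170.
t = −τ ln(0.170) = 0.06784 × 1.772 = 0.1202 yr.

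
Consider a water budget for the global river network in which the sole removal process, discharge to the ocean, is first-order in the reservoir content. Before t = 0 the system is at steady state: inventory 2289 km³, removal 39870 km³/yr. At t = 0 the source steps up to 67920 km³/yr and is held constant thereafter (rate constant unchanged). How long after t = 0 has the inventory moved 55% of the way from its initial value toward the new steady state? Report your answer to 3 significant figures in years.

0.0458 yr

τ = M₀/F₀ = 2289/39870 = 0.05741 yr.
The remaining gap fraction is e^(−t/τ); 55% covered ⇒ e^(−t/τ) = 0.450.
t = −τ ln(0.450) = 0.05741 × 0.7985 = 0.04584 yr.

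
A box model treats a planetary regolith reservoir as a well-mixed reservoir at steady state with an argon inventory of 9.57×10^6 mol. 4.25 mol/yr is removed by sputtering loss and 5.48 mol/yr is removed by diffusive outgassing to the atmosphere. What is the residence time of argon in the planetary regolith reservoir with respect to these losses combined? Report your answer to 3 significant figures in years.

984000 yr

Total removal = 4.250 + 5.480 = 9.7300 mol/yr.
τ = M / ΣF_out = 9.57×10^6 / 9.7300 = 983600 yr.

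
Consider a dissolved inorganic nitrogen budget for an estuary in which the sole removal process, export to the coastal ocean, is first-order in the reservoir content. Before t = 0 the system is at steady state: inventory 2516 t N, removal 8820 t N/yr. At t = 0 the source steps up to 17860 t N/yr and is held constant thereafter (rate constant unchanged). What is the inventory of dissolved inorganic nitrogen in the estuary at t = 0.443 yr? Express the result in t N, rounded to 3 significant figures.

τ = M₀/F₀ = 2516/8820 = 0.2853 yr; rate constant k = 1/τ.
New steady state M_∞ = F₁/k = F₁·τ = 17860 × 0.2853 = 5094.8 t N.
M(t) = M_∞ + (M₀ − M_∞)·e^(−t/τ); t/τ = 0.443/0.2853 = 1.553, so e^(−t/τ) = 0.2116.
M(t) = 5094.8 − 2579 × 0.2116 = 4549.0 t N.

4550 t N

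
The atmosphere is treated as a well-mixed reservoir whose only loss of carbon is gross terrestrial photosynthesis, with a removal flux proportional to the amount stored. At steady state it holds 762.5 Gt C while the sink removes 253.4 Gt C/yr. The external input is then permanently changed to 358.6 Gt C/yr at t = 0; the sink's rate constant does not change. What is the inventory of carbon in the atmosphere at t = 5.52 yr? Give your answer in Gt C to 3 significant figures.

1030 Gt C

Residence time τ = M₀/F₀ = 3.009 yr. The eventual steady state is M_∞ = M₀·(F₁/F₀) = 762.5 × 358.6/253.4 = 1079.1 Gt C.
The anomaly ΔM(t) = M(t) − M_∞ decays as ΔM₀·e^(−t/τ) with ΔM₀ = 762.5 − 1079.1 = −316.6 Gt C.
At t = 5.52 yr, e^(−t/τ) = e^(−1.834) = 0.1597, so ΔM = −50.55 Gt C and M = 1079.1 − 50.55 = 1028.5 Gt C.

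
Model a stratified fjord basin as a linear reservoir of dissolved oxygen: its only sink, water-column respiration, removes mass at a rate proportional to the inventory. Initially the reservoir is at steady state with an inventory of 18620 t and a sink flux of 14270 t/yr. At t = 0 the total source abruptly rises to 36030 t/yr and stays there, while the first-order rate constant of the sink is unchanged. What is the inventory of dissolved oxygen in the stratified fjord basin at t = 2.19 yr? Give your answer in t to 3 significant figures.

41700 t

The sink rate constant is k = F₀/M₀ = 14270/18620 = 0.7664 yr⁻¹.
Solving dM/dt = F₁ − kM with M(0) = M₀ gives M(t) = F₁/k + (M₀ − F₁/k)·e^(−kt).
F₁/k = 36030/0.7664 = 47013 t; kt = 0.7664 × 2.19 = 1.678, e^(−kt) = 0.1867.
M(2.19) = 47013 + (18620 − 47013) × 0.1867 = 47013 − 5300 = 41713 t.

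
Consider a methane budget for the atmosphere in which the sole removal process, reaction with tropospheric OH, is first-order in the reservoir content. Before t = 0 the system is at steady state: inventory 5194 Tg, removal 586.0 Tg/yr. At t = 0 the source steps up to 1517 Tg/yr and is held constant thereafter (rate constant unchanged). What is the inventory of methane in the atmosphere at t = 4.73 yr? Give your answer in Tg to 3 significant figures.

8610 Tg

Residence time τ = M₀/F₀ = 8.863 yr. The eventual steady state is M_∞ = M₀·(F₁/F₀) = 5194 × 1517/586.0 = 13446 Tg.
The anomaly ΔM(t) = M(t) − M_∞ decays as ΔM₀·e^(−t/τ) with ΔM₀ = 5194 − 13446 = −8252 Tg.
At t = 4.73 yr, e^(−t/τ) = e^(−0.5337) = 0.5865, so ΔM = −4839 Tg and M = 13446 − 4839 = 8606.5 Tg.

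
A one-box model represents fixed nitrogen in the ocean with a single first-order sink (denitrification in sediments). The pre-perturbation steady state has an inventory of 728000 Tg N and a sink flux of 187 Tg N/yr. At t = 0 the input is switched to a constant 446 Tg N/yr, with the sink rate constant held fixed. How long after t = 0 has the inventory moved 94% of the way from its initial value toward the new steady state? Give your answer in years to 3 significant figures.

11000 yr

τ = M₀/F₀ = 728000/187 = 3893 yr.
The remaining gap fraction is e^(−t/τ); 94% covered ⇒ e^(−t/τ) = 0.0600.
t = −τ ln(0.0600) = 3893 × 2.813 = 10950 yr.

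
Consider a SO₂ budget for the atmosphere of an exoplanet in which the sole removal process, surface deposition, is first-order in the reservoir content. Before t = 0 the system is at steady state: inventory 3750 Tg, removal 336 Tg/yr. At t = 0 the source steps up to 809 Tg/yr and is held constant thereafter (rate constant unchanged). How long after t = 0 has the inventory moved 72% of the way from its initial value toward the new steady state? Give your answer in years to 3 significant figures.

τ = M₀/F₀ = 3750/336 = 11.16 yr.
The remaining gap fraction is e^(−t/τ); 72% covered ⇒ e^(−t/τ) = 0.280.
t = −τ ln(0.280) = 11.16 × 1.273 = 14.21 yr.

14.2 yr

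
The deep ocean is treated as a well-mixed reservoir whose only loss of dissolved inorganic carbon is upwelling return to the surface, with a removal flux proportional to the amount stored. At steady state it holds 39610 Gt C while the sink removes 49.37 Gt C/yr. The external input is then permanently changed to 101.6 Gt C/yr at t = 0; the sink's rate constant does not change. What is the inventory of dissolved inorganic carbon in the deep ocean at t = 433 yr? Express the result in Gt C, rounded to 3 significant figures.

57100 Gt C

The sink rate constant is k = F₀/M₀ = 49.37/39610 = 0.001246 yr⁻¹.
Solving dM/dt = F₁ − kM with M(0) = M₀ gives M(t) = F₁/k + (M₀ − F₁/k)·e^(−kt).
F₁/k = 101.6/0.001246 = 81515 Gt C; kt = 0.001246 × 433 = 0.5397, e^(−kt) = 0.5829.
M(433) = 81515 + (39610 − 81515) × 0.5829 = 81515 − 24430 = 57087 Gt C.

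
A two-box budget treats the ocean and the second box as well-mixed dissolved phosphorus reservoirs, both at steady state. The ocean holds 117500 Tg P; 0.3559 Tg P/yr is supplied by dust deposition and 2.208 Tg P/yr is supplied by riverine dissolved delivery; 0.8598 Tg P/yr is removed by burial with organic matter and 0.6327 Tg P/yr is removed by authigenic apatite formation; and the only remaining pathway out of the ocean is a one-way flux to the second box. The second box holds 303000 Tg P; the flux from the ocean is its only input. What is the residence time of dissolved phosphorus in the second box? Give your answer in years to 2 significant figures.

Balance the ocean: ΣF_in = 0.3559 + 2.208 = 2.5639 Tg P/yr.
Flux to the second box = ΣF_in − (0.8598 + 0.6327) = 1.0714 Tg P/yr.
At steady state the output of the second box equals its input, 1.0714 Tg P/yr.
τ = M / F = 303000 / 1.0714 = 282800 yr.

280000 yr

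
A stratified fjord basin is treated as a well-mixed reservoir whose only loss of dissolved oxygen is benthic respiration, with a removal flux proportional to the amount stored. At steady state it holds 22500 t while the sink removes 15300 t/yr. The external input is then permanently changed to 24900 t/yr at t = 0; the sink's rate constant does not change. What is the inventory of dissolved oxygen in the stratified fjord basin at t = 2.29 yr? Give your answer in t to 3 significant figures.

33600 t

The sink rate constant is k = F₀/M₀ = 15300/22500 = 0.6800 yr⁻¹.
Solving dM/dt = F₁ − kM with M(0) = M₀ gives M(t) = F₁/k + (M₀ − F₁/k)·e^(−kt).
F₁/k = 24900/0.6800 = 36618 t; kt = 0.6800 × 2.29 = 1.557, e^(−kt) = 0.2107.
M(2.29) = 36618 + (22500 − 36618) × 0.2107 = 36618 − 2975 = 33643 t.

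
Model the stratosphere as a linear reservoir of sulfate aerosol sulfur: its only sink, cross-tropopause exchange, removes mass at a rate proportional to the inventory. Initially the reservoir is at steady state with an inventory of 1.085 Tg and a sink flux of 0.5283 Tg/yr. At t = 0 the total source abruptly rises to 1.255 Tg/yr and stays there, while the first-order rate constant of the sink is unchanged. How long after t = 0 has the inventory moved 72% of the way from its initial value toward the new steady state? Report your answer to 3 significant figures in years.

τ = M₀/F₀ = 1.085/0.5283 = 2.054 yr.
The remaining gap fraction is e^(−t/τ); 72% covered ⇒ e^(−t/τ) = 0.280.
t = −τ ln(0.280) = 2.054 × 1.273 = 2.614 yr.

2.61 yr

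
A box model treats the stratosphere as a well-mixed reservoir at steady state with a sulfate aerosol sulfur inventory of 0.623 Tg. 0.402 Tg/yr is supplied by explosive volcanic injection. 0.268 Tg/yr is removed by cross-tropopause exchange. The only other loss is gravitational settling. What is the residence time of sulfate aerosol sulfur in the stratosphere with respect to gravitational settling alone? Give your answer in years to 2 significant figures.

4.6 yr

At steady state ΣF_in = ΣF_out.
ΣF_in = 0.40200 Tg/yr.
Gravitational settling flux = ΣF_in − (0.268) = 0.40200 − 0.2680 = 0.1340 Tg/yr.
τ = M / F = 0.623 / 0.1340 = 4.649 yr.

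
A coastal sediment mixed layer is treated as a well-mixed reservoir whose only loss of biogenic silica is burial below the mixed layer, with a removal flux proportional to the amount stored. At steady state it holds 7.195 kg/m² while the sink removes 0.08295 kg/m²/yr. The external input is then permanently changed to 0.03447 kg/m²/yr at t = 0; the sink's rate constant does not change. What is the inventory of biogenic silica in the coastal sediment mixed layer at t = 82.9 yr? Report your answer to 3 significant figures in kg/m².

The sink rate constant is k = F₀/M₀ = 0.08295/7.195 = 0.01153 yr⁻¹.
Solving dM/dt = F₁ − kM with M(0) = M₀ gives M(t) = F₁/k + (M₀ − F₁/k)·e^(−kt).
F₁/k = 0.03447/0.01153 = 2.9899 kg/m²; kt = 0.01153 × 82.9 = 0.9557, e^(−kt) = 0.3845.
M(82.9) = 2.9899 + (7.195 − 2.9899) × 0.3845 = 2.9899 + 1.617 = 4.6069 kg/m².

4.61 kg/m²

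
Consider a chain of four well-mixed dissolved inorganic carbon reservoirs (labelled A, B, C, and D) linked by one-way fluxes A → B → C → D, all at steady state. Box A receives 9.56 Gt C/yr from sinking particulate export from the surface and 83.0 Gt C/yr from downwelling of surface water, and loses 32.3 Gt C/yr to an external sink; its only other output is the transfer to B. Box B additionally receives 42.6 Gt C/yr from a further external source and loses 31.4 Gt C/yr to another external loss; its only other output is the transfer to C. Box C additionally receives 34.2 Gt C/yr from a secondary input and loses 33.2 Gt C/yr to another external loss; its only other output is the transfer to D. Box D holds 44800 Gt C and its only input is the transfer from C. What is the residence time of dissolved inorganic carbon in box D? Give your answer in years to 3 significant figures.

618 yr

Box A: F(A→B) = (9.56 + 83.0) − 32.3 = 60.260 Gt C/yr.
Box B: F(B→C) = (60.260 + 42.6) − 31.4 = 71.460 Gt C/yr.
Box C: F(C→D) = (71.460 + 34.2) − 33.2 = 72.460 Gt C/yr.
Box D throughput = its input = 72.460 Gt C/yr; τ = 44800 / 72.460 = 618.3 yr.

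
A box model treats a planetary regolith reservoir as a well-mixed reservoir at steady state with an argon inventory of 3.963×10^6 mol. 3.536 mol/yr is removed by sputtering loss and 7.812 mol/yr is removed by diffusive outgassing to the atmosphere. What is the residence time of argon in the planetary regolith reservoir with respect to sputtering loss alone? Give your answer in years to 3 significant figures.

Residence time with respect to a single sink: τ = M / F_sink.
τ = 3.963×10^6 / 3.536 = 1.121×10^6 yr.

1.12×10^6 yr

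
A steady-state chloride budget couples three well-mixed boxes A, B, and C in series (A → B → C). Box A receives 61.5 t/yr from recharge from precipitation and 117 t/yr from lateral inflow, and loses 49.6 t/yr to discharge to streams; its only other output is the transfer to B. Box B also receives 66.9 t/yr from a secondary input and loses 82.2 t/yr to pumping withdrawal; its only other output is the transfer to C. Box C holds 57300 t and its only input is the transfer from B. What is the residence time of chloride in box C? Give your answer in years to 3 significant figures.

504 yr

Box A: F(A→B) = (61.5 + 117) − 49.6 = 128.90 t/yr.
Box B: F(B→C) = (128.90 + 66.9) − 82.2 = 113.60 t/yr.
Box C throughput = its input = 113.60 t/yr; τ = 57300 / 113.60 = 504.4 yr.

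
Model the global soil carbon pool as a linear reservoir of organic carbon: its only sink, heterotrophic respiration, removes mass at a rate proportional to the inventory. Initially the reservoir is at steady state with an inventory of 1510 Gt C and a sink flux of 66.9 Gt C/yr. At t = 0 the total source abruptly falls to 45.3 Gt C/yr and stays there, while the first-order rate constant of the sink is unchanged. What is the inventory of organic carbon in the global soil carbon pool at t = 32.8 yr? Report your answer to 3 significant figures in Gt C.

Residence time τ = M₀/F₀ = 22.57 yr. The eventual steady state is M_∞ = M₀·(F₁/F₀) = 1510 × 45.3/66.9 = 1022.5 Gt C.
The anomaly ΔM(t) = M(t) − M_∞ decays as ΔM₀·e^(−t/τ) with ΔM₀ = 1510 − 1022.5 = 487.5 Gt C.
At t = 32.8 yr, e^(−t/τ) = e^(−1.453) = 0.2338, so ΔM = 114.0 Gt C and M = 1022.5 + 114.0 = 1136.5 Gt C.

1140 Gt C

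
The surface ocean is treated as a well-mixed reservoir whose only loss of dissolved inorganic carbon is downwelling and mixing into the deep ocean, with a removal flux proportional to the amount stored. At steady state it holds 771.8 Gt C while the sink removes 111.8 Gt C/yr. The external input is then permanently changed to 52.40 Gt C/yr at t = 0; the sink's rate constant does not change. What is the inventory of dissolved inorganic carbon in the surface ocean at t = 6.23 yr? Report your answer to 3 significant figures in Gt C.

528 Gt C

The sink rate constant is k = F₀/M₀ = 111.8/771.8 = 0.1449 yr⁻¹.
Solving dM/dt = F₁ − kM with M(0) = M₀ gives M(t) = F₁/k + (M₀ − F₁/k)·e^(−kt).
F₁/k = 52.40/0.1449 = 361.74 Gt C; kt = 0.1449 × 6.23 = 0.9025, e^(−kt) = 0.4056.
M(6.23) = 361.74 + (771.8 − 361.74) × 0.4056 = 361.74 + 166.3 = 528.05 Gt C.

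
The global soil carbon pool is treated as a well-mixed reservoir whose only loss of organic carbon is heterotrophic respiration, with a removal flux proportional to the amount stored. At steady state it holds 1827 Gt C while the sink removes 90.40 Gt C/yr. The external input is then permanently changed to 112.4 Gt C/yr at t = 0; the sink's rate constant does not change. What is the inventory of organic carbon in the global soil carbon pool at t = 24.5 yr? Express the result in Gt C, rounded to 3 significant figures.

2140 Gt C

Residence time τ = M₀/F₀ = 20.21 yr. The eventual steady state is M_∞ = M₀·(F₁/F₀) = 1827 × 112.4/90.40 = 2271.6 Gt C.
The anomaly ΔM(t) = M(t) − M_∞ decays as ΔM₀·e^(−t/τ) with ΔM₀ = 1827 − 2271.6 = −444.6 Gt C.
At t = 24.5 yr, e^(−t/τ) = e^(−1.212) = 0.2975, so ΔM = −132.3 Gt C and M = 2271.6 − 132.3 = 2139.3 Gt C.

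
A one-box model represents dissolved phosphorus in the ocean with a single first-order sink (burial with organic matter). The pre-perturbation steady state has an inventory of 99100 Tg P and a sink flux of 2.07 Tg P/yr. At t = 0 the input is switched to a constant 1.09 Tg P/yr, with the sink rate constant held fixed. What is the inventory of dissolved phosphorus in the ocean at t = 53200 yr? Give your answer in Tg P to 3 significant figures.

τ = M₀/F₀ = 99100/2.07 = 47870 yr; rate constant k = 1/τ.
New steady state M_∞ = F₁/k = F₁·τ = 1.09 × 47870 = 52183 Tg P.
M(t) = M_∞ + (M₀ − M_∞)·e^(−t/τ); t/τ = 53200/47870 = 1.111, so e^(−t/τ) = 0.3292.
M(t) = 52183 + 46920 × 0.3292 = 67626 Tg P.

67600 Tg P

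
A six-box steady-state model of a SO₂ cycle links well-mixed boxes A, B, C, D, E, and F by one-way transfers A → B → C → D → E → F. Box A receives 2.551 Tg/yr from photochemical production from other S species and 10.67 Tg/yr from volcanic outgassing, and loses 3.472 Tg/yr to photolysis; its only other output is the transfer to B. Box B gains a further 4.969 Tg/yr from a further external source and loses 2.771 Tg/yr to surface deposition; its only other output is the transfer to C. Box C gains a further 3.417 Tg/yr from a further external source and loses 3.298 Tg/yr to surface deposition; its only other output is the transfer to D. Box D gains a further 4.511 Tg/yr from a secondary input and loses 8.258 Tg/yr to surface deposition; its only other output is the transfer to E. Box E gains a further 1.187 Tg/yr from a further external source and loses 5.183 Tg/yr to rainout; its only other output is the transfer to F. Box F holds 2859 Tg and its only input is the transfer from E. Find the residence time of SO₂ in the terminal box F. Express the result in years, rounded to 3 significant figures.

661 yr

Box A: F(A→B) = (2.551 + 10.67) − 3.472 = 9.7490 Tg/yr.
Box B: F(B→C) = (9.7490 + 4.969) − 2.771 = 11.947 Tg/yr.
Box C: F(C→D) = (11.947 + 3.417) − 3.298 = 12.066 Tg/yr.
Box D: F(D→E) = (12.066 + 4.511) − 8.258 = 8.3190 Tg/yr.
Box E: F(E→F) = (8.3190 + 1.187) − 5.183 = 4.3230 Tg/yr.
Box F throughput = its input = 4.3230 Tg/yr; τ = 2859 / 4.3230 = 661.3 yr.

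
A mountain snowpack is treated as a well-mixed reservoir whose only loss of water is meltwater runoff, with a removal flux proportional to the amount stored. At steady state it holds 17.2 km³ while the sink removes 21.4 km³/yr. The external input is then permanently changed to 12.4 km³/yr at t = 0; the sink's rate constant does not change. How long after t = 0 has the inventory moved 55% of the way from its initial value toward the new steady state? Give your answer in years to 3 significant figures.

0.642 yr

τ = M₀/F₀ = 17.2/21.4 = 0.8037 yr.
The remaining gap fraction is e^(−t/τ); 55% covered ⇒ e^(−t/τ) = 0.450.
t = −τ ln(0.450) = 0.8037 × 0.7985 = 0.6418 yr.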